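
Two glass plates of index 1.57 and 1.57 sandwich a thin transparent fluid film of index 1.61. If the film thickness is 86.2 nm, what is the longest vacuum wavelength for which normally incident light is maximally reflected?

555 nm

At the upper boundary (n = 1.57 to n = 1.61) the reflected ray undergoes a half-wave phase shift.
Bottom surface (1.61 → 1.57): reflection off a lower-index medium gives no phase shift.
Net: one phase inversion between the two reflected rays.
For strong reflection here: 2 n t = (m + ½) λ.
λ = 2 n t / (m + ½). The longest wavelength is m = 0: λ = 2 × 1.61 × 86.2 / 0.500 = 555 nm.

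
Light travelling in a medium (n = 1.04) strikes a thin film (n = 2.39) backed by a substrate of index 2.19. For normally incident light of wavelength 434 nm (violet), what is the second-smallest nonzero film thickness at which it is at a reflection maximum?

136 nm

Ray reflecting at the top interface goes from n = 1.04 toward n = 2.39: a half-wave phase shift.
At the lower boundary (n = 2.39 to n = 2.19) the reflected ray undergoes no phase shift.
The two reflections differ by half a wavelength.
For strong reflection here: 2 n t = (m + ½) λ.
The second-smallest nonzero thickness corresponds to m = 1: t = (m + ½) λ / (2 n) = 1.50 × 434 / (2 × 2.39) = 136 nm.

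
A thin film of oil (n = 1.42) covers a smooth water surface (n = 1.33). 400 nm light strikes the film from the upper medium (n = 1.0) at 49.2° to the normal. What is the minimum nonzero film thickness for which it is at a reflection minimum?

At the upper boundary (n = 1.0 to n = 1.42) the reflected ray undergoes a half-wave phase shift.
Ray reflecting at the bottom interface goes from n = 1.42 toward n = 1.33: no phase shift.
Net: one phase inversion between the two reflected rays.
So the condition for destructive reflection is 2 n t cos θ_r = m λ.
Snell's law: 1.0 sin 49.2° = 1.42 sin θ_r → sin θ_r = 0.533, cos θ_r = 0.846.
Minimum nonzero at m = 1: t = λ / (2 n cos θ_r) = 400 / (2 × 1.42 × 0.846) = 166 nm.

166 nm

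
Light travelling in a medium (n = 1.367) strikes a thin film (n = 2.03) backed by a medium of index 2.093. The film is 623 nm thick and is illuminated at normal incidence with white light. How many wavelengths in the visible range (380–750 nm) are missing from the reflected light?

4

At the upper boundary (n = 1.367 to n = 2.03) the reflected ray undergoes a half-wave phase shift.
Bottom surface (2.03 → 2.093): reflection off a higher-index medium gives a half-wave phase shift.
The two reflections carry the same phase change, so no net offset.
For weak reflection here: 2 n t = (m + ½) λ.
λ = 2 n t / (m + ½) = 2529 / (m + ½) nm.
m=2: 1012 nm (IR); m=3: 723 nm (visible); m=4: 562 nm (visible); m=5: 460 nm (visible); m=6: 389 nm (visible); m=7: 337 nm (UV).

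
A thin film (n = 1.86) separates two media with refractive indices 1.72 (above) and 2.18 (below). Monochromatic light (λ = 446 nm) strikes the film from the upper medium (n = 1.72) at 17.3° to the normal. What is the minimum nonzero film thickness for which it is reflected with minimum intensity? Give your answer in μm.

At the upper boundary (n = 1.72 to n = 1.86) the reflected ray undergoes a half-wave phase shift.
At the lower boundary (n = 1.86 to n = 2.18) the reflected ray undergoes a half-wave phase shift.
Net: no relative phase inversion (both shifts match).
So the condition for destructive reflection is 2 n t cos θ_r = (m + ½) λ.
Snell's law: 1.72 sin 17.3° = 1.86 sin θ_r → sin θ_r = 0.275, cos θ_r = 0.961.
Minimum at m = 0: t = λ / (4 n cos θ_r) = 446 / (4 × 1.86 × 0.961) = 62.4 nm.

0.0624 μm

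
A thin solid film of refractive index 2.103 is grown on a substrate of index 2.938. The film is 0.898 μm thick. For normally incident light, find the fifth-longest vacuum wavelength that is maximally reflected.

Ray reflecting at the top interface goes from n = 1.0 toward n = 2.103: a half-wave phase shift.
At the lower boundary (n = 2.103 to n = 2.938) the reflected ray undergoes a half-wave phase shift.
The two reflections carry the same phase change, so no net offset.
With no net inversion, constructive interference in reflection requires 2 n t = m λ.
λ = 2 n t / m. The fifth-longest wavelength is m = 5: λ = 2 × 2.103 × 898 / 5.00 = 755 nm.

755 nm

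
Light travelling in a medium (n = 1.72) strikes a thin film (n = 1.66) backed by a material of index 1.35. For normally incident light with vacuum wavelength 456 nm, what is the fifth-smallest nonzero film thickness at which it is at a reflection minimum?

618 nm

Ray reflecting at the top interface goes from n = 1.72 toward n = 1.66: no phase shift.
Ray reflecting at the bottom interface goes from n = 1.66 toward n = 1.35: no phase shift.
The two reflections carry the same phase change, so no net offset.
With no net inversion, destructive interference in reflection requires 2 n t = (m + ½) λ.
The fifth-smallest nonzero thickness corresponds to m = 4: t = (m + ½) λ / (2 n) = 4.50 × 456 / (2 × 1.66) = 618 nm.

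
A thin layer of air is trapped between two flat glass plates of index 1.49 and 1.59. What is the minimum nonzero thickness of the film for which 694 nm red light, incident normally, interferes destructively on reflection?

Ray reflecting at the top interface goes from n = 1.49 toward n = 1.0: no phase shift.
Ray reflecting at the bottom interface goes from n = 1.0 toward n = 1.59: a half-wave phase shift.
Exactly one π shift → a net half-wave offset.
For weak reflection here: 2 n t = m λ.
Minimum nonzero at m = 1: t = λ / (2 n) = 694 / (2 × 1.0) = 347 nm.

347 nm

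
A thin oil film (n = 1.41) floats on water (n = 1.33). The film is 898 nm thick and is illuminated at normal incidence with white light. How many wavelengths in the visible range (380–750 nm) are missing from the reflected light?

3

Top surface (1.0 → 1.41): reflection off a higher-index medium gives a half-wave phase shift.
At the lower boundary (n = 1.41 to n = 1.33) the reflected ray undergoes no phase shift.
Net: one phase inversion between the two reflected rays.
So the condition for destructive reflection is 2 n t = m λ.
λ = 2 n t / m = 2532 / m nm.
m=3: 844 nm (IR); m=4: 633 nm (visible); m=5: 506 nm (visible); m=6: 422 nm (visible); m=7: 362 nm (UV).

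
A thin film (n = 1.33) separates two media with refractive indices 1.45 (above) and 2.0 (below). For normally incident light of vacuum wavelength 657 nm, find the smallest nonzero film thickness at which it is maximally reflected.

123 nm

Top surface (1.45 → 1.33): reflection off a lower-index medium gives no phase shift.
At the lower boundary (n = 1.33 to n = 2.0) the reflected ray undergoes a half-wave phase shift.
Exactly one π shift → a net half-wave offset.
For maximum reflection here: 2 n t = (m + ½) λ.
Minimum at m = 0: t = λ / (4 n) = 657 / (4 × 1.33) = 123 nm.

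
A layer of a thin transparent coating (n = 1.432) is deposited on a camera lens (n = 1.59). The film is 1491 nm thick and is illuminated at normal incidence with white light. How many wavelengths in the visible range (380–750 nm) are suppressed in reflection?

5

Ray reflecting at the top interface goes from n = 1.0 toward n = 1.432: a half-wave phase shift.
Bottom surface (1.432 → 1.59): reflection off a higher-index medium gives a half-wave phase shift.
The two reflections carry the same phase change, so no net offset.
So the condition for destructive reflection is 2 n t = (m + ½) λ.
λ = 2 n t / (m + ½) = 4270 / (m + ½) nm.
m=5: 776 nm (IR); m=6: 657 nm (visible); m=7: 569 nm (visible); m=8: 502 nm (visible); m=9: 449 nm (visible); m=10: 407 nm (visible); m=11: 371 nm (UV).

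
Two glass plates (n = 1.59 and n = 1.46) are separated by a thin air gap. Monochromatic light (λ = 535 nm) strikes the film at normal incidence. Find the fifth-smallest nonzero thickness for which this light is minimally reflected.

1338 nm

Top surface (1.59 → 1.0): reflection off a lower-index medium gives no phase shift.
At the lower boundary (n = 1.0 to n = 1.46) the reflected ray undergoes a half-wave phase shift.
Exactly one π shift → a net half-wave offset.
For minimum reflection here: 2 n t = m λ.
The fifth-smallest nonzero thickness corresponds to m = 5: t = m λ / (2 n) = 5.00 × 535 / (2 × 1.0) = 1338 nm.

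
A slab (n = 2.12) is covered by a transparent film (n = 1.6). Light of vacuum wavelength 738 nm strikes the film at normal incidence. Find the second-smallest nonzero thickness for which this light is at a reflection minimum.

346 nm

Top surface (1.0 → 1.6): reflection off a higher-index medium gives a half-wave phase shift.
Bottom surface (1.6 → 2.12): reflection off a higher-index medium gives a half-wave phase shift.
Zero or two π shifts → no net half-wave offset.
With no net inversion, destructive interference in reflection requires 2 n t = (m + ½) λ.
The second-smallest nonzero thickness corresponds to m = 1: t = (m + ½) λ / (2 n) = 1.50 × 738 / (2 × 1.6) = 346 nm.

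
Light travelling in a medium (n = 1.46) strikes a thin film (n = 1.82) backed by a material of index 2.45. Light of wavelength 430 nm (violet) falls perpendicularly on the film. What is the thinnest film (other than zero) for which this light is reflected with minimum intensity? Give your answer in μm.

Top surface (1.46 → 1.82): reflection off a higher-index medium gives a half-wave phase shift.
At the lower boundary (n = 1.82 to n = 2.45) the reflected ray undergoes a half-wave phase shift.
Zero or two π shifts → no net half-wave offset.
So the condition for destructive reflection is 2 n t = (m + ½) λ.
Minimum at m = 0: t = λ / (4 n) = 430 / (4 × 1.82) = 59.1 nm.

0.0591 μm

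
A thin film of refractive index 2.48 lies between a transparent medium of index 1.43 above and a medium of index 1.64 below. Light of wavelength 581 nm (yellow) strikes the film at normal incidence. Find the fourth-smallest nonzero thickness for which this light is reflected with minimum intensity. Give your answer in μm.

Top surface (1.43 → 2.48): reflection off a higher-index medium gives a half-wave phase shift.
Bottom surface (2.48 → 1.64): reflection off a lower-index medium gives no phase shift.
The two reflections differ by half a wavelength.
So the condition for destructive reflection is 2 n t = m λ.
The fourth-smallest nonzero thickness corresponds to m = 4: t = m λ / (2 n) = 4.00 × 581 / (2 × 2.48) = 469 nm.

0.469 μm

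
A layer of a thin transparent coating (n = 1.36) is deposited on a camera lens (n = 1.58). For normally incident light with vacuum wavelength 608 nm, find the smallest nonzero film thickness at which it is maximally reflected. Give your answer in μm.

At the upper boundary (n = 1.0 to n = 1.36) the reflected ray undergoes a half-wave phase shift.
At the lower boundary (n = 1.36 to n = 1.58) the reflected ray undergoes a half-wave phase shift.
Zero or two π shifts → no net half-wave offset.
For bright reflection here: 2 n t = m λ.
Minimum nonzero at m = 1: t = λ / (2 n) = 608 / (2 × 1.36) = 224 nm.

0.224 μm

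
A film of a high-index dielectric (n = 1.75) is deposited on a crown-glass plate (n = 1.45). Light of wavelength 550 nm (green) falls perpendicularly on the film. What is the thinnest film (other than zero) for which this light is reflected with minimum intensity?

157 nm

Top surface (1.0 → 1.75): reflection off a higher-index medium gives a half-wave phase shift.
Ray reflecting at the bottom interface goes from n = 1.75 toward n = 1.45: no phase shift.
Exactly one π shift → a net half-wave offset.
With one net inversion, destructive interference in reflection requires 2 n t = m λ.
Minimum nonzero at m = 1: t = λ / (2 n) = 550 / (2 × 1.75) = 157 nm.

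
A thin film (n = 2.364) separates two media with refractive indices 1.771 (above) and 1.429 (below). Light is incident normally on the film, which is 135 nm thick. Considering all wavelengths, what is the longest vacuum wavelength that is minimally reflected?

638 nm

Top surface (1.771 → 2.364): reflection off a higher-index medium gives a half-wave phase shift.
Bottom surface (2.364 → 1.429): reflection off a lower-index medium gives no phase shift.
Net: one phase inversion between the two reflected rays.
For dark reflection here: 2 n t = m λ.
λ = 2 n t / m. The longest wavelength is m = 1: λ = 2 × 2.364 × 135 / 1.00 = 638 nm.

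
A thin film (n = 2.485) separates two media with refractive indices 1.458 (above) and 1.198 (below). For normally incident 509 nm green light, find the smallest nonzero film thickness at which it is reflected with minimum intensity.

Ray reflecting at the top interface goes from n = 1.458 toward n = 2.485: a half-wave phase shift.
Ray reflecting at the bottom interface goes from n = 2.485 toward n = 1.198: no phase shift.
Net: one phase inversion between the two reflected rays.
For dark reflection here: 2 n t = m λ.
Minimum nonzero at m = 1: t = λ / (2 n) = 509 / (2 × 2.485) = 102 nm.

102 nm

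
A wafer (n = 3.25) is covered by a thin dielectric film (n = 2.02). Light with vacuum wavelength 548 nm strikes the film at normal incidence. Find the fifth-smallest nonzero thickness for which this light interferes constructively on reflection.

At the upper boundary (n = 1.0 to n = 2.02) the reflected ray undergoes a half-wave phase shift.
At the lower boundary (n = 2.02 to n = 3.25) the reflected ray undergoes a half-wave phase shift.
The two reflections carry the same phase change, so no net offset.
For strong reflection here: 2 n t = m λ.
The fifth-smallest nonzero thickness corresponds to m = 5: t = m λ / (2 n) = 5.00 × 548 / (2 × 2.02) = 678 nm.

678 nm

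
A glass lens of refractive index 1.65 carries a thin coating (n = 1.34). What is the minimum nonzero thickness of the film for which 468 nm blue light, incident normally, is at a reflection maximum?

Top surface (1.0 → 1.34): reflection off a higher-index medium gives a half-wave phase shift.
At the lower boundary (n = 1.34 to n = 1.65) the reflected ray undergoes a half-wave phase shift.
The two reflections carry the same phase change, so no net offset.
With no net inversion, constructive interference in reflection requires 2 n t = m λ.
Minimum nonzero at m = 1: t = λ / (2 n) = 468 / (2 × 1.34) = 175 nm.

175 nm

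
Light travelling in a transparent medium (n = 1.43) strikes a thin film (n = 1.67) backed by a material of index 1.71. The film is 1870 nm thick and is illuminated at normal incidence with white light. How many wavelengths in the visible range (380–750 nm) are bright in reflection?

8

Top surface (1.43 → 1.67): reflection off a higher-index medium gives a half-wave phase shift.
Ray reflecting at the bottom interface goes from n = 1.67 toward n = 1.71: a half-wave phase shift.
Net: no relative phase inversion (both shifts match).
So the condition for constructive reflection is 2 n t = m λ.
λ = 2 n t / m = 6246 / m nm.
m=8: 781 nm (IR); m=9: 694 nm (visible); m=10: 625 nm (visible); m=11: 568 nm (visible); m=12: 520 nm (visible); m=13: 480 nm (visible); m=14: 446 nm (visible); m=15: 416 nm (visible); m=16: 390 nm (visible); m=17: 367 nm (UV).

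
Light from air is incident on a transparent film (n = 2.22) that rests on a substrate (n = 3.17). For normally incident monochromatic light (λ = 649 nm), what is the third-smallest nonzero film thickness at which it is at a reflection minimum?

365 nm

At the upper boundary (n = 1.0 to n = 2.22) the reflected ray undergoes a half-wave phase shift.
Bottom surface (2.22 → 3.17): reflection off a higher-index medium gives a half-wave phase shift.
Zero or two π shifts → no net half-wave offset.
So the condition for destructive reflection is 2 n t = (m + ½) λ.
The third-smallest nonzero thickness corresponds to m = 2: t = (m + ½) λ / (2 n) = 2.50 × 649 / (2 × 2.22) = 365 nm.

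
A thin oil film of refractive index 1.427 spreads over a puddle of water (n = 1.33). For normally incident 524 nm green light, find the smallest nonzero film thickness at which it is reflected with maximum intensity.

Top surface (1.0 → 1.427): reflection off a higher-index medium gives a half-wave phase shift.
Ray reflecting at the bottom interface goes from n = 1.427 toward n = 1.33: no phase shift.
Exactly one π shift → a net half-wave offset.
With one net inversion, constructive interference in reflection requires 2 n t = (m + ½) λ.
Minimum at m = 0: t = λ / (4 n) = 524 / (4 × 1.427) = 91.8 nm.

91.8 nm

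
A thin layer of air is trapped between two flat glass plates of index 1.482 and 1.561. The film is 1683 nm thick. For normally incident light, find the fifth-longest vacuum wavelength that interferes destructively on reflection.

673 nm

Ray reflecting at the top interface goes from n = 1.482 toward n = 1.0: no phase shift.
At the lower boundary (n = 1.0 to n = 1.561) the reflected ray undergoes a half-wave phase shift.
Net: one phase inversion between the two reflected rays.
With one net inversion, destructive interference in reflection requires 2 n t = m λ.
λ = 2 n t / m. The fifth-longest wavelength is m = 5: λ = 2 × 1.0 × 1683 / 5.00 = 673 nm.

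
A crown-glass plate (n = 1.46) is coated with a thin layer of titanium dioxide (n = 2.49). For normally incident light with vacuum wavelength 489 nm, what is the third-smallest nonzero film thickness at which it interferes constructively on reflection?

245 nm

Top surface (1.0 → 2.49): reflection off a higher-index medium gives a half-wave phase shift.
At the lower boundary (n = 2.49 to n = 1.46) the reflected ray undergoes no phase shift.
Net: one phase inversion between the two reflected rays.
For strong reflection here: 2 n t = (m + ½) λ.
The third-smallest nonzero thickness corresponds to m = 2: t = (m + ½) λ / (2 n) = 2.50 × 489 / (2 × 2.49) = 245 nm.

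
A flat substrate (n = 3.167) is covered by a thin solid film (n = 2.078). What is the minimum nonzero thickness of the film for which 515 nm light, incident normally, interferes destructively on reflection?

62.0 nm

Top surface (1.0 → 2.078): reflection off a higher-index medium gives a half-wave phase shift.
Bottom surface (2.078 → 3.167): reflection off a higher-index medium gives a half-wave phase shift.
Net: no relative phase inversion (both shifts match).
For minimum reflection here: 2 n t = (m + ½) λ.
Minimum at m = 0: t = λ / (4 n) = 515 / (4 × 2.078) = 62.0 nm.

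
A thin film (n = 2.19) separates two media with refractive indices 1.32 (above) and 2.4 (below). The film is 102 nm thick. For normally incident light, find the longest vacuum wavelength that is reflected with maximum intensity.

447 nm

At the upper boundary (n = 1.32 to n = 2.19) the reflected ray undergoes a half-wave phase shift.
Bottom surface (2.19 → 2.4): reflection off a higher-index medium gives a half-wave phase shift.
Zero or two π shifts → no net half-wave offset.
For maximum reflection here: 2 n t = m λ.
λ = 2 n t / m. The longest wavelength is m = 1: λ = 2 × 2.19 × 102 / 1.00 = 447 nm.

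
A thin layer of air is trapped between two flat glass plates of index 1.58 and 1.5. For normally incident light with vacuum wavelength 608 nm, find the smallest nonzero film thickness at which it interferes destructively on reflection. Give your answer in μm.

0.304 μm

At the upper boundary (n = 1.58 to n = 1.0) the reflected ray undergoes no phase shift.
Bottom surface (1.0 → 1.5): reflection off a higher-index medium gives a half-wave phase shift.
The two reflections differ by half a wavelength.
For dark reflection here: 2 n t = m λ.
Minimum nonzero at m = 1: t = λ / (2 n) = 608 / (2 × 1.0) = 304 nm.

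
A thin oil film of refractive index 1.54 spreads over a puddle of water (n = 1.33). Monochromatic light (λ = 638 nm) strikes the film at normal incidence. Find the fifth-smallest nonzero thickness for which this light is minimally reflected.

1036 nm

Top surface (1.0 → 1.54): reflection off a higher-index medium gives a half-wave phase shift.
At the lower boundary (n = 1.54 to n = 1.33) the reflected ray undergoes no phase shift.
Net: one phase inversion between the two reflected rays.
With one net inversion, destructive interference in reflection requires 2 n t = m λ.
The fifth-smallest nonzero thickness corresponds to m = 5: t = m λ / (2 n) = 5.00 × 638 / (2 × 1.54) = 1036 nm.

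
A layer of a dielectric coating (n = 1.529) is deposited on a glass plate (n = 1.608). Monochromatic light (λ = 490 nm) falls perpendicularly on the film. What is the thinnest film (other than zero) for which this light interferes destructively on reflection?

80.1 nm

Ray reflecting at the top interface goes from n = 1.0 toward n = 1.529: a half-wave phase shift.
At the lower boundary (n = 1.529 to n = 1.608) the reflected ray undergoes a half-wave phase shift.
The two reflections carry the same phase change, so no net offset.
For dark reflection here: 2 n t = (m + ½) λ.
Minimum at m = 0: t = λ / (4 n) = 490 / (4 × 1.529) = 80.1 nm.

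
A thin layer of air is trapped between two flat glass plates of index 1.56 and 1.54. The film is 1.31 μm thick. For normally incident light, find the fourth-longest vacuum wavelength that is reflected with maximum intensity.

Ray reflecting at the top interface goes from n = 1.56 toward n = 1.0: no phase shift.
At the lower boundary (n = 1.0 to n = 1.54) the reflected ray undergoes a half-wave phase shift.
The two reflections differ by half a wavelength.
For strong reflection here: 2 n t = (m + ½) λ.
λ = 2 n t / (m + ½). The fourth-longest wavelength is m = 3: λ = 2 × 1.0 × 1310 / 3.50 = 749 nm.

749 nm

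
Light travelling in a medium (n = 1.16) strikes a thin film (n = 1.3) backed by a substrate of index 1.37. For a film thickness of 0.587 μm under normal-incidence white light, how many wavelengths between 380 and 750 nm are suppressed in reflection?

2

At the upper boundary (n = 1.16 to n = 1.3) the reflected ray undergoes a half-wave phase shift.
Bottom surface (1.3 → 1.37): reflection off a higher-index medium gives a half-wave phase shift.
The two reflections carry the same phase change, so no net offset.
So the condition for destructive reflection is 2 n t = (m + ½) λ.
λ = 2 n t / (m + ½) = 1526 / (m + ½) nm.
m=1: 1017 nm (IR); m=2: 610 nm (visible); m=3: 436 nm (visible); m=4: 339 nm (UV).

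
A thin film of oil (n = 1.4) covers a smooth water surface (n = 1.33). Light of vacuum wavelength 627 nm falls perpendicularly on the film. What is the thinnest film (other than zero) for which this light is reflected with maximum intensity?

112 nm

Ray reflecting at the top interface goes from n = 1.0 toward n = 1.4: a half-wave phase shift.
At the lower boundary (n = 1.4 to n = 1.33) the reflected ray undergoes no phase shift.
Exactly one π shift → a net half-wave offset.
For strong reflection here: 2 n t = (m + ½) λ.
Minimum at m = 0: t = λ / (4 n) = 627 / (4 × 1.4) = 112 nm.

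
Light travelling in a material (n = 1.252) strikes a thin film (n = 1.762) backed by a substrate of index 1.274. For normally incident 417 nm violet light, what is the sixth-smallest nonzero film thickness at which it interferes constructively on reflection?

651 nm

Ray reflecting at the top interface goes from n = 1.252 toward n = 1.762: a half-wave phase shift.
Bottom surface (1.762 → 1.274): reflection off a lower-index medium gives no phase shift.
Exactly one π shift → a net half-wave offset.
So the condition for constructive reflection is 2 n t = (m + ½) λ.
The sixth-smallest nonzero thickness corresponds to m = 5: t = (m + ½) λ / (2 n) = 5.50 × 417 / (2 × 1.762) = 651 nm.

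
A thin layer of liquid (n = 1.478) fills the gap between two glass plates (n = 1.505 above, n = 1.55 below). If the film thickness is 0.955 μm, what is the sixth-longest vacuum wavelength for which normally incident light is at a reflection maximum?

513 nm

At the upper boundary (n = 1.505 to n = 1.478) the reflected ray undergoes no phase shift.
Ray reflecting at the bottom interface goes from n = 1.478 toward n = 1.55: a half-wave phase shift.
The two reflections differ by half a wavelength.
For maximum reflection here: 2 n t = (m + ½) λ.
λ = 2 n t / (m + ½). The sixth-longest wavelength is m = 5: λ = 2 × 1.478 × 955 / 5.50 = 513 nm.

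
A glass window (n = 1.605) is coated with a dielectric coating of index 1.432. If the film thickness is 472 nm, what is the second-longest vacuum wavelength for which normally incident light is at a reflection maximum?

676 nm

Top surface (1.0 → 1.432): reflection off a higher-index medium gives a half-wave phase shift.
Ray reflecting at the bottom interface goes from n = 1.432 toward n = 1.605: a half-wave phase shift.
Zero or two π shifts → no net half-wave offset.
So the condition for constructive reflection is 2 n t = m λ.
λ = 2 n t / m. The second-longest wavelength is m = 2: λ = 2 × 1.432 × 472 / 2.00 = 676 nm.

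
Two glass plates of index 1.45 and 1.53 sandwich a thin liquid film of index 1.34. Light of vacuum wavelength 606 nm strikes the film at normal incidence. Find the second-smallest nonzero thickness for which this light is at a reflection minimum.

452 nm

At the upper boundary (n = 1.45 to n = 1.34) the reflected ray undergoes no phase shift.
Bottom surface (1.34 → 1.53): reflection off a higher-index medium gives a half-wave phase shift.
Exactly one π shift → a net half-wave offset.
For dark reflection here: 2 n t = m λ.
The second-smallest nonzero thickness corresponds to m = 2: t = m λ / (2 n) = 2.00 × 606 / (2 × 1.34) = 452 nm.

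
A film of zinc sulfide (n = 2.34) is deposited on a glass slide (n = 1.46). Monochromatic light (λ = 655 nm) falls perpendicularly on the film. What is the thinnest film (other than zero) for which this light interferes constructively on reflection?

At the upper boundary (n = 1.0 to n = 2.34) the reflected ray undergoes a half-wave phase shift.
Ray reflecting at the bottom interface goes from n = 2.34 toward n = 1.46: no phase shift.
The two reflections differ by half a wavelength.
For maximum reflection here: 2 n t = (m + ½) λ.
Minimum at m = 0: t = λ / (4 n) = 655 / (4 × 2.34) = 70.0 nm.

70.0 nm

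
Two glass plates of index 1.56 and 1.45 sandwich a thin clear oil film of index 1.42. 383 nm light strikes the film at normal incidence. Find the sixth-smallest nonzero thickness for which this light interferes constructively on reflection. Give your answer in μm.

0.742 μm

Top surface (1.56 → 1.42): reflection off a lower-index medium gives no phase shift.
Bottom surface (1.42 → 1.45): reflection off a higher-index medium gives a half-wave phase shift.
Exactly one π shift → a net half-wave offset.
So the condition for constructive reflection is 2 n t = (m + ½) λ.
The sixth-smallest nonzero thickness corresponds to m = 5: t = (m + ½) λ / (2 n) = 5.50 × 383 / (2 × 1.42) = 742 nm.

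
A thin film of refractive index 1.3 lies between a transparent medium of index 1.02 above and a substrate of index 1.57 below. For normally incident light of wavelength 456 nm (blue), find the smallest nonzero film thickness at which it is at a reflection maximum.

At the upper boundary (n = 1.02 to n = 1.3) the reflected ray undergoes a half-wave phase shift.
Ray reflecting at the bottom interface goes from n = 1.3 toward n = 1.57: a half-wave phase shift.
Zero or two π shifts → no net half-wave offset.
With no net inversion, constructive interference in reflection requires 2 n t = m λ.
Minimum nonzero at m = 1: t = λ / (2 n) = 456 / (2 × 1.3) = 175 nm.

175 nm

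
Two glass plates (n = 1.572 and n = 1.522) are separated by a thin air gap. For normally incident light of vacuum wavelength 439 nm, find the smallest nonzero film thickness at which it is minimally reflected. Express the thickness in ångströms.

2195 Å

Ray reflecting at the top interface goes from n = 1.572 toward n = 1.0: no phase shift.
Ray reflecting at the bottom interface goes from n = 1.0 toward n = 1.522: a half-wave phase shift.
Net: one phase inversion between the two reflected rays.
For minimum reflection here: 2 n t = m λ.
Minimum nonzero at m = 1: t = λ / (2 n) = 439 / (2 × 1.0) = 220 nm.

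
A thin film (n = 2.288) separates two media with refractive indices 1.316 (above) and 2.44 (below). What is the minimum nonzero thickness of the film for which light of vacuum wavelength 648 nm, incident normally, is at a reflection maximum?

Ray reflecting at the top interface goes from n = 1.316 toward n = 2.288: a half-wave phase shift.
Ray reflecting at the bottom interface goes from n = 2.288 toward n = 2.44: a half-wave phase shift.
The two reflections carry the same phase change, so no net offset.
So the condition for constructive reflection is 2 n t = m λ.
Minimum nonzero at m = 1: t = λ / (2 n) = 648 / (2 × 2.288) = 142 nm.

142 nm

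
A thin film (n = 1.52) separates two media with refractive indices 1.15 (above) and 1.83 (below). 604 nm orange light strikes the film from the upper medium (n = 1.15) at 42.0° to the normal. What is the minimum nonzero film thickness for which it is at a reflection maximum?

230 nm

At the upper boundary (n = 1.15 to n = 1.52) the reflected ray undergoes a half-wave phase shift.
Ray reflecting at the bottom interface goes from n = 1.52 toward n = 1.83: a half-wave phase shift.
Net: no relative phase inversion (both shifts match).
With no net inversion, constructive interference in reflection requires 2 n t cos θ_r = m λ.
Snell's law: 1.15 sin 42.0° = 1.52 sin θ_r → sin θ_r = 0.506, cos θ_r = 0.862.
Minimum nonzero at m = 1: t = λ / (2 n cos θ_r) = 604 / (2 × 1.52 × 0.862) = 230 nm.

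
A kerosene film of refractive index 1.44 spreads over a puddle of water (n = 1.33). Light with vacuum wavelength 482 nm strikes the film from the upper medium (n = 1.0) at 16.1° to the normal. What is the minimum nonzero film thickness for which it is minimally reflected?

At the upper boundary (n = 1.0 to n = 1.44) the reflected ray undergoes a half-wave phase shift.
Bottom surface (1.44 → 1.33): reflection off a lower-index medium gives no phase shift.
Net: one phase inversion between the two reflected rays.
With one net inversion, destructive interference in reflection requires 2 n t cos θ_r = m λ.
Snell's law: 1.0 sin 16.1° = 1.44 sin θ_r → sin θ_r = 0.193, cos θ_r = 0.981.
Minimum nonzero at m = 1: t = λ / (2 n cos θ_r) = 482 / (2 × 1.44 × 0.981) = 171 nm.

171 nm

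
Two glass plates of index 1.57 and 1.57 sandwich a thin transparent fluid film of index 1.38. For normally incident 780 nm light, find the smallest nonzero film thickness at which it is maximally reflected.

Ray reflecting at the top interface goes from n = 1.57 toward n = 1.38: no phase shift.
At the lower boundary (n = 1.38 to n = 1.57) the reflected ray undergoes a half-wave phase shift.
Net: one phase inversion between the two reflected rays.
With one net inversion, constructive interference in reflection requires 2 n t = (m + ½) λ.
Minimum at m = 0: t = λ / (4 n) = 780 / (4 × 1.38) = 141 nm.

141 nm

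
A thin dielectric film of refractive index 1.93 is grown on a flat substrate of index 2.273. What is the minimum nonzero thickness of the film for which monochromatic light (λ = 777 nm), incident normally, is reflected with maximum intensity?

201 nm

Top surface (1.0 → 1.93): reflection off a higher-index medium gives a half-wave phase shift.
Bottom surface (1.93 → 2.273): reflection off a higher-index medium gives a half-wave phase shift.
Zero or two π shifts → no net half-wave offset.
So the condition for constructive reflection is 2 n t = m λ.
Minimum nonzero at m = 1: t = λ / (2 n) = 777 / (2 × 1.93) = 201 nm.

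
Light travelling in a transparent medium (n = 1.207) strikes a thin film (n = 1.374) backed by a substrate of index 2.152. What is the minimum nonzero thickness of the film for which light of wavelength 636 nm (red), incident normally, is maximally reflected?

Ray reflecting at the top interface goes from n = 1.207 toward n = 1.374: a half-wave phase shift.
Ray reflecting at the bottom interface goes from n = 1.374 toward n = 2.152: a half-wave phase shift.
Net: no relative phase inversion (both shifts match).
So the condition for constructive reflection is 2 n t = m λ.
Minimum nonzero at m = 1: t = λ / (2 n) = 636 / (2 × 1.374) = 231 nm.

231 nm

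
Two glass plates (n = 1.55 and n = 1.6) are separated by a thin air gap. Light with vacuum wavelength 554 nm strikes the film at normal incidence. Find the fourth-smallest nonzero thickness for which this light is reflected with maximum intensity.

970 nm

At the upper boundary (n = 1.55 to n = 1.0) the reflected ray undergoes no phase shift.
Ray reflecting at the bottom interface goes from n = 1.0 toward n = 1.6: a half-wave phase shift.
The two reflections differ by half a wavelength.
For bright reflection here: 2 n t = (m + ½) λ.
The fourth-smallest nonzero thickness corresponds to m = 3: t = (m + ½) λ / (2 n) = 3.50 × 554 / (2 × 1.0) = 970 nm.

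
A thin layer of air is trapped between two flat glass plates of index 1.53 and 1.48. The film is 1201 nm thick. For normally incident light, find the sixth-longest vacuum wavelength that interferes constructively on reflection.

437 nm

Ray reflecting at the top interface goes from n = 1.53 toward n = 1.0: no phase shift.
Bottom surface (1.0 → 1.48): reflection off a higher-index medium gives a half-wave phase shift.
The two reflections differ by half a wavelength.
With one net inversion, constructive interference in reflection requires 2 n t = (m + ½) λ.
λ = 2 n t / (m + ½). The sixth-longest wavelength is m = 5: λ = 2 × 1.0 × 1201 / 5.50 = 437 nm.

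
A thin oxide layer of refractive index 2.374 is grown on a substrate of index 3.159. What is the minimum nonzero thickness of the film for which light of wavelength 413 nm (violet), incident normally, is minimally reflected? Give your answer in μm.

0.0435 μm

Ray reflecting at the top interface goes from n = 1.0 toward n = 2.374: a half-wave phase shift.
At the lower boundary (n = 2.374 to n = 3.159) the reflected ray undergoes a half-wave phase shift.
Net: no relative phase inversion (both shifts match).
So the condition for destructive reflection is 2 n t = (m + ½) λ.
Minimum at m = 0: t = λ / (4 n) = 413 / (4 × 2.374) = 43.5 nm.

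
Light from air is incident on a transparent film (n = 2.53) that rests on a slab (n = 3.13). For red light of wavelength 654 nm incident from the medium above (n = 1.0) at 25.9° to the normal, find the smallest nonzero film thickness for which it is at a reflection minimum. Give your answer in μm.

At the upper boundary (n = 1.0 to n = 2.53) the reflected ray undergoes a half-wave phase shift.
At the lower boundary (n = 2.53 to n = 3.13) the reflected ray undergoes a half-wave phase shift.
The two reflections carry the same phase change, so no net offset.
For minimum reflection here: 2 n t cos θ_r = (m + ½) λ.
Snell's law: 1.0 sin 25.9° = 2.53 sin θ_r → sin θ_r = 0.173, cos θ_r = 0.985.
Minimum at m = 0: t = λ / (4 n cos θ_r) = 654 / (4 × 2.53 × 0.985) = 65.6 nm.

0.0656 μm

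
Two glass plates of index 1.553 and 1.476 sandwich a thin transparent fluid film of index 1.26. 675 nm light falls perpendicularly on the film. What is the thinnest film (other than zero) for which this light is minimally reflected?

Ray reflecting at the top interface goes from n = 1.553 toward n = 1.26: no phase shift.
At the lower boundary (n = 1.26 to n = 1.476) the reflected ray undergoes a half-wave phase shift.
Exactly one π shift → a net half-wave offset.
With one net inversion, destructive interference in reflection requires 2 n t = m λ.
Minimum nonzero at m = 1: t = λ / (2 n) = 675 / (2 × 1.26) = 268 nm.

268 nm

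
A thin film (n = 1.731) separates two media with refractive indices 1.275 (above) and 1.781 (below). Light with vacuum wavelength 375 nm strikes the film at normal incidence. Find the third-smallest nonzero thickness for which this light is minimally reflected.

271 nm

Ray reflecting at the top interface goes from n = 1.275 toward n = 1.731: a half-wave phase shift.
At the lower boundary (n = 1.731 to n = 1.781) the reflected ray undergoes a half-wave phase shift.
Net: no relative phase inversion (both shifts match).
With no net inversion, destructive interference in reflection requires 2 n t = (m + ½) λ.
The third-smallest nonzero thickness corresponds to m = 2: t = (m + ½) λ / (2 n) = 2.50 × 375 / (2 × 1.731) = 271 nm.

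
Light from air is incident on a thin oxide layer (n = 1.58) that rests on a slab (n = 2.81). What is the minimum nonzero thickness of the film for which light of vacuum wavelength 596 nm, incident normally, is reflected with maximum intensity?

189 nm

Ray reflecting at the top interface goes from n = 1.0 toward n = 1.58: a half-wave phase shift.
Ray reflecting at the bottom interface goes from n = 1.58 toward n = 2.81: a half-wave phase shift.
Zero or two π shifts → no net half-wave offset.
So the condition for constructive reflection is 2 n t = m λ.
Minimum nonzero at m = 1: t = λ / (2 n) = 596 / (2 × 1.58) = 189 nm.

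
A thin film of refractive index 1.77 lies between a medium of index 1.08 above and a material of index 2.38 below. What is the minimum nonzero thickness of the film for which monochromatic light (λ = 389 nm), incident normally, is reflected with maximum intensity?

110 nm

Top surface (1.08 → 1.77): reflection off a higher-index medium gives a half-wave phase shift.
At the lower boundary (n = 1.77 to n = 2.38) the reflected ray undergoes a half-wave phase shift.
The two reflections carry the same phase change, so no net offset.
With no net inversion, constructive interference in reflection requires 2 n t = m λ.
Minimum nonzero at m = 1: t = λ / (2 n) = 389 / (2 × 1.77) = 110 nm.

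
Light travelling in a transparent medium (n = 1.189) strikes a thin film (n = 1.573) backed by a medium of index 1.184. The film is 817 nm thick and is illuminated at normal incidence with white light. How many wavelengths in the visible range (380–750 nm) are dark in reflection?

Top surface (1.189 → 1.573): reflection off a higher-index medium gives a half-wave phase shift.
Bottom surface (1.573 → 1.184): reflection off a lower-index medium gives no phase shift.
The two reflections differ by half a wavelength.
For dark reflection here: 2 n t = m λ.
λ = 2 n t / m = 2570 / m nm.
m=3: 857 nm (IR); m=4: 643 nm (visible); m=5: 514 nm (visible); m=6: 428 nm (visible); m=7: 367 nm (UV).

3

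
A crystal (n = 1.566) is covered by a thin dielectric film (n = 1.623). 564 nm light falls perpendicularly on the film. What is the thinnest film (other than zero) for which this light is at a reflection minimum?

174 nm

Ray reflecting at the top interface goes from n = 1.0 toward n = 1.623: a half-wave phase shift.
Ray reflecting at the bottom interface goes from n = 1.623 toward n = 1.566: no phase shift.
Net: one phase inversion between the two reflected rays.
With one net inversion, destructive interference in reflection requires 2 n t = m λ.
Minimum nonzero at m = 1: t = λ / (2 n) = 564 / (2 × 1.623) = 174 nm.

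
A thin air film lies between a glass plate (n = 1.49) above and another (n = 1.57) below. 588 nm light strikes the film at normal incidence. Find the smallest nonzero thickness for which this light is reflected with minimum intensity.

294 nm

Ray reflecting at the top interface goes from n = 1.49 toward n = 1.0: no phase shift.
Bottom surface (1.0 → 1.57): reflection off a higher-index medium gives a half-wave phase shift.
Exactly one π shift → a net half-wave offset.
With one net inversion, destructive interference in reflection requires 2 n t = m λ.
The smallest nonzero thickness corresponds to m = 1: t = m λ / (2 n) = 1.00 × 588 / (2 × 1.0) = 294 nm.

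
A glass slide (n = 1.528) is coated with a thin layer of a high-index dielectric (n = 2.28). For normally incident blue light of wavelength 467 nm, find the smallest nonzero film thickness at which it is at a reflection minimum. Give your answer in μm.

At the upper boundary (n = 1.0 to n = 2.28) the reflected ray undergoes a half-wave phase shift.
Bottom surface (2.28 → 1.528): reflection off a lower-index medium gives no phase shift.
Exactly one π shift → a net half-wave offset.
For minimum reflection here: 2 n t = m λ.
Minimum nonzero at m = 1: t = λ / (2 n) = 467 / (2 × 2.28) = 102 nm.

0.102 μm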